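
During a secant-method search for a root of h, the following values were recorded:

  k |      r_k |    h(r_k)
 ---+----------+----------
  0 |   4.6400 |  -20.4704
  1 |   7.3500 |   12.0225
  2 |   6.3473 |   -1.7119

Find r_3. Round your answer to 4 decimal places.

6.4723

r_3 = 6.3473 − (-1.7119)·(6.3473 − 7.3500) / (-1.7119 − 12.0225)
   = 6.3473 − (1.716522)/(-13.734400) = 6.472280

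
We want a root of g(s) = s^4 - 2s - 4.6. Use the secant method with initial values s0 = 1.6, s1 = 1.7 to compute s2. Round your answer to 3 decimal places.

1.678

g(1.6) = -1.24640, g(1.7) = 0.35210
s2 = 1.70000 − 0.35210·(1.70000 − 1.60000) / (0.35210 − (-1.24640)) = 1.70000 − (0.03521)/(1.59850) = 1.67797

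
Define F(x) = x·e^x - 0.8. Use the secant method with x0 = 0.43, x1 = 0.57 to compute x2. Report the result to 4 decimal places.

F(0.43) = -0.138979, F(0.57) = 0.207912
x2 = 0.570000 − 0.207912·(0.570000 − 0.430000) / (0.207912 − (-0.138979)) = 0.570000 − (0.029108)/(0.346891) = 0.486090

0.4861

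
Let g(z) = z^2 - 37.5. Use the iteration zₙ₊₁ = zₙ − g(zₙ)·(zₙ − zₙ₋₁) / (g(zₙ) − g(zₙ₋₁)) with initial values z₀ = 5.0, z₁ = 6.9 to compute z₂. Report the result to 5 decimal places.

g(5.0) = -12.5000000, g(6.9) = 10.1100000
z₂ = 6.9000000 − 10.1100000·(6.9000000 − 5.0000000) / (10.1100000 − (-12.5000000)) = 6.9000000 − (19.2090000)/(22.6100000) = 6.0504202

6.05042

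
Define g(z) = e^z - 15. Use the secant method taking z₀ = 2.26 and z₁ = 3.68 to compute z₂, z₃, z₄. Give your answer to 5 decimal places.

g(2.26) = -5.4169108, g(3.68) = 24.6463941
z₂ = 3.6800000 − 24.6463941·(3.6800000 − 2.2600000) / (24.6463941 − (-5.4169108)) = 3.6800000 − (34.9978796)/(30.0633049) = 2.5158605
g(2.5158605) = -2.6227447
z₃ = 2.5158605 − (-2.6227447)·(2.5158605 − 3.6800000) / (-2.6227447 − 24.6463941) = 2.5158605 − (3.0532406)/(-27.2691388) = 2.6278274
g(2.6278274) = -1.1563392
z₄ = 2.6278274 − (-1.1563392)·(2.6278274 − 2.5158605) / (-1.1563392 − (-2.6227447)) = 2.6278274 − (-0.1294717)/(1.4664055) = 2.7161193

2.51586, 2.62783, 2.71612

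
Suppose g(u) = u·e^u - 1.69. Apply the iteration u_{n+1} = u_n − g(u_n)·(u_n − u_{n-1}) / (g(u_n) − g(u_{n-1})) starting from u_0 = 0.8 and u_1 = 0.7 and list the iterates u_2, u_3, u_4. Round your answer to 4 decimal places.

g(0.8) = 0.090433, g(0.7) = -0.280373
u_2 = 0.700000 − (-0.280373)·(0.700000 − 0.800000) / (-0.280373 − 0.090433) = 0.700000 − (0.028037)/(-0.370806) = 0.775612
g(0.775612) = -0.005433
u_3 = 0.775612 − (-0.005433)·(0.775612 − 0.700000) / (-0.005433 − (-0.280373)) = 0.775612 − (-0.000411)/(0.274940) = 0.777106
g(0.777106) = 0.000336
u_4 = 0.777106 − 0.000336·(0.777106 − 0.775612) / (0.000336 − (-0.005433)) = 0.777106 − (0.000001)/(0.005769) = 0.777019

0.7756, 0.7771, 0.7770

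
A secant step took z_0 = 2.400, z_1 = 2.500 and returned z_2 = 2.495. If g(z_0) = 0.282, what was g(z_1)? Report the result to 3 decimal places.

-0.015

The secant line through (2.400, 0.282) and (2.500, g(z_1)) crosses zero at z_2 = 2.495.
So (2.400, 0.282), (2.500, g(z_1)), (2.495, 0) are collinear:
g(z_1) = 0.282 · (2.500 − 2.495) / (2.400 − 2.495) = 0.282 · (0.00500)/(-0.09500) = -0.01484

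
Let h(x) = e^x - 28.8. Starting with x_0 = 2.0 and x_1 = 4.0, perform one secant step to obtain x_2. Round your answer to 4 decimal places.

2.9071

h(2.0) = -21.410944, h(4.0) = 25.798150
x_2 = 4.000000 − 25.798150·(4.000000 − 2.000000) / (25.798150 − (-21.410944)) = 4.000000 − (51.596300)/(47.209094) = 2.907069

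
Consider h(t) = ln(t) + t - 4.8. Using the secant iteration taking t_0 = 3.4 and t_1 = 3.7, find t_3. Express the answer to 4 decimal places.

3.5368

h(3.4) = -0.176225, h(3.7) = 0.208333
t_2 = 3.700000 − 0.208333·(3.700000 − 3.400000) / (0.208333 − (-0.176225)) = 3.700000 − (0.062500)/(0.384557) = 3.537476
h(3.537476) = 0.000889
t_3 = 3.537476 − 0.000889·(3.537476 − 3.700000) / (0.000889 − 0.208333) = 3.537476 − (-0.000145)/(-0.207443) = 3.536779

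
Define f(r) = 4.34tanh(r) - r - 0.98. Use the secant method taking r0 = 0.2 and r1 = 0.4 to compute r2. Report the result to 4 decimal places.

f(0.2) = -0.323391, f(0.4) = 0.268978
r2 = 0.400000 − 0.268978·(0.400000 − 0.200000) / (0.268978 − (-0.323391)) = 0.400000 − (0.053796)/(0.592370) = 0.309186

0.3092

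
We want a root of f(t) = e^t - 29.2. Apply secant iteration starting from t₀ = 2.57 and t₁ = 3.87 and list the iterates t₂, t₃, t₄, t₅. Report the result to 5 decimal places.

f(2.57) = -16.1341756, f(3.87) = 18.7423861
t₂ = 3.8700000 − 18.7423861·(3.8700000 − 2.5700000) / (18.7423861 − (-16.1341756)) = 3.8700000 − (24.3651019)/(34.8765616) = 3.1713904
f(3.1713904) = -5.3593915
t₃ = 3.1713904 − (-5.3593915)·(3.1713904 − 3.8700000) / (-5.3593915 − 18.7423861) = 3.1713904 − (3.7441225)/(-24.1017775) = 3.3267367
f(3.3267367) = -1.3526812
t₄ = 3.3267367 − (-1.3526812)·(3.3267367 − 3.1713904) / (-1.3526812 − (-5.3593915)) = 3.3267367 − (-0.2101340)/(4.0067103) = 3.3791822
f(3.3791822) = 0.1467621
t₅ = 3.3791822 − 0.1467621·(3.3791822 − 3.3267367) / (0.1467621 − (-1.3526812)) = 3.3791822 − (0.0076970)/(1.4994433) = 3.3740490

3.17139, 3.32674, 3.37918, 3.37405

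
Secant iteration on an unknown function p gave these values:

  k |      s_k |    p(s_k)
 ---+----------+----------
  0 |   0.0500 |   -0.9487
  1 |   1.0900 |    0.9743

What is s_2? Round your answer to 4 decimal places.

0.5631

s_2 = 1.0900 − 0.9743·(1.0900 − 0.0500) / (0.9743 − (-0.9487))
   = 1.0900 − (1.013272)/(1.923000) = 0.563077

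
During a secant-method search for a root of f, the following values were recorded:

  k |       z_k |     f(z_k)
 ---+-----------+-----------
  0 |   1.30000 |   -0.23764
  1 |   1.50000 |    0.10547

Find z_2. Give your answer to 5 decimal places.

1.43852

z_2 = 1.50000 − 0.10547·(1.50000 − 1.30000) / (0.10547 − (-0.23764))
   = 1.50000 − (0.0210940)/(0.3431100) = 1.4385212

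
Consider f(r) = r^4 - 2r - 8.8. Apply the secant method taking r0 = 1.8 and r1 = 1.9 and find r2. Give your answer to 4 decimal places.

1.8815

f(1.8) = -1.902400, f(1.9) = 0.432100
r2 = 1.900000 − 0.432100·(1.900000 − 1.800000) / (0.432100 − (-1.902400)) = 1.900000 − (0.043210)/(2.334500) = 1.881491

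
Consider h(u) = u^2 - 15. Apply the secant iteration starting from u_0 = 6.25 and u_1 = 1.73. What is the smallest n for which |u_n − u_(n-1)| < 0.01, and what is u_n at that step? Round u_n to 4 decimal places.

h(6.25) = 24.062500, h(1.73) = -12.007100
u_2 = 1.730000 − (-12.007100)·(-4.520000)/(-36.069600) = 3.234649;  |Δ| = 1.504649
h(3.234649) = -4.537045
u_3 = 3.234649 − (-4.537045)·(1.504649)/(7.470055) = 4.148519;  |Δ| = 0.913870
h(4.148519) = 2.210213
u_4 = 4.148519 − 2.210213·(0.913870)/(6.747258) = 3.849161;  |Δ| = 0.299358
h(3.849161) = -0.183959
u_5 = 3.849161 − (-0.183959)·(-0.299358)/(-2.394172) = 3.872163;  |Δ| = 0.023002
h(3.872163) = -0.006357
u_6 = 3.872163 − (-0.006357)·(0.023002)/(0.177603) = 3.872986;  |Δ| = 0.000823
|u_6 − u_5| = 0.000823 < 0.01

n = 6, u_n = 3.8730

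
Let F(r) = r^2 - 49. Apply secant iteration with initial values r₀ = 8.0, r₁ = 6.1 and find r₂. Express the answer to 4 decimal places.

6.9362

F(8.0) = 15.000000, F(6.1) = -11.790000
r₂ = 6.100000 − (-11.790000)·(6.100000 − 8.000000) / (-11.790000 − 15.000000) = 6.100000 − (22.401000)/(-26.790000) = 6.936170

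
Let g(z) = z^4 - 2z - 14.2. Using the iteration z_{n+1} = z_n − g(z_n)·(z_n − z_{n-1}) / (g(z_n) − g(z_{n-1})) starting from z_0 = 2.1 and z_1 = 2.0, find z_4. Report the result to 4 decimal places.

2.0694

g(2.1) = 1.048100, g(2.0) = -2.200000
z_2 = 2.000000 − (-2.200000)·(2.000000 − 2.100000) / (-2.200000 − 1.048100) = 2.000000 − (0.220000)/(-3.248100) = 2.067732
g(2.067732) = -0.055433
z_3 = 2.067732 − (-0.055433)·(2.067732 − 2.000000) / (-0.055433 − (-2.200000)) = 2.067732 − (-0.003755)/(2.144567) = 2.069483
g(2.069483) = 0.003055
z_4 = 2.069483 − 0.003055·(2.069483 − 2.067732) / (0.003055 − (-0.055433)) = 2.069483 − (0.000005)/(0.058488) = 2.069391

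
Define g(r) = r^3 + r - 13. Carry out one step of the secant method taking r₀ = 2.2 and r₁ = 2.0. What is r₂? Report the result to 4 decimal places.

2.2107

g(2.2) = -0.152000, g(2.0) = -3.000000
r₂ = 2.000000 − (-3.000000)·(2.000000 − 2.200000) / (-3.000000 − (-0.152000)) = 2.000000 − (0.600000)/(-2.848000) = 2.210674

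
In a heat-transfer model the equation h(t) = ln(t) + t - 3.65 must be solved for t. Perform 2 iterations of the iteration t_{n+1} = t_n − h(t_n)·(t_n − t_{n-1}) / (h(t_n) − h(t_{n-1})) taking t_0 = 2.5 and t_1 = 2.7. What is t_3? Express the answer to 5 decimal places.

h(2.5) = -0.2337093, h(2.7) = 0.0432518
t_2 = 2.7000000 − 0.0432518·(2.7000000 − 2.5000000) / (0.0432518 − (-0.2337093)) = 2.7000000 − (0.0086504)/(0.2769610) = 2.6687669
h(2.6687669) = 0.0003834
t_3 = 2.6687669 − 0.0003834·(2.6687669 − 2.7000000) / (0.0003834 − 0.0432518) = 2.6687669 − (-0.0000120)/(-0.0428684) = 2.6684875

2.66849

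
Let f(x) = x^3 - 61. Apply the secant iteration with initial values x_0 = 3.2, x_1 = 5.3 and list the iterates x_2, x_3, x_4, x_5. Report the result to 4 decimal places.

3.7106, 3.8717, 3.9404, 3.9364

f(3.2) = -28.232000, f(5.3) = 87.877000
x_2 = 5.300000 − 87.877000·(5.300000 − 3.200000) / (87.877000 − (-28.232000)) = 5.300000 − (184.541700)/(116.109000) = 3.710617
f(3.710617) = -9.909718
x_3 = 3.710617 − (-9.909718)·(3.710617 − 5.300000) / (-9.909718 − 87.877000) = 3.710617 − (15.750340)/(-97.786718) = 3.871685
f(3.871685) = -2.963654
x_4 = 3.871685 − (-2.963654)·(3.871685 − 3.710617) / (-2.963654 − (-9.909718)) = 3.871685 − (-0.477351)/(6.946064) = 3.940408
f(3.940408) = 0.181964
x_5 = 3.940408 − 0.181964·(3.940408 − 3.871685) / (0.181964 − (-2.963654)) = 3.940408 − (0.012505)/(3.145618) = 3.936432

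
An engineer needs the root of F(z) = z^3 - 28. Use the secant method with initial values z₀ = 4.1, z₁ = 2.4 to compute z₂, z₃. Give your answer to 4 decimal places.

F(4.1) = 40.921000, F(2.4) = -14.176000
z₂ = 2.400000 − (-14.176000)·(2.400000 − 4.100000) / (-14.176000 − 40.921000) = 2.400000 − (24.099200)/(-55.097000) = 2.837396
F(2.837396) = -5.156650
z₃ = 2.837396 − (-5.156650)·(2.837396 − 2.400000) / (-5.156650 − (-14.176000)) = 2.837396 − (-2.255497)/(9.019350) = 3.087469

2.8374, 3.0875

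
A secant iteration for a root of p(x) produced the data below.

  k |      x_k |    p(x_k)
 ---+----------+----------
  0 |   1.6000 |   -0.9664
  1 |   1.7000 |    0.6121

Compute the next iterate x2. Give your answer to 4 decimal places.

1.6612

x2 = 1.7000 − 0.6121·(1.7000 − 1.6000) / (0.6121 − (-0.9664))
   = 1.7000 − (0.061210)/(1.578500) = 1.661223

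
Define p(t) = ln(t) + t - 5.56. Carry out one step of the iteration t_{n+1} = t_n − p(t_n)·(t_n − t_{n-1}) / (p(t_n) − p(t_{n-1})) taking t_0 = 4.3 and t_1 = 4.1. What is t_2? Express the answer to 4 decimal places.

p(4.3) = 0.198615, p(4.1) = -0.049013
t_2 = 4.100000 − (-0.049013)·(4.100000 − 4.300000) / (-0.049013 − 0.198615) = 4.100000 − (0.009803)/(-0.247628) = 4.139586

4.1396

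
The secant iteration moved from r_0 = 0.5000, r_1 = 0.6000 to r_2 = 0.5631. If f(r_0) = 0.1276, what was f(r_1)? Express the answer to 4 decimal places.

-0.0746

The secant line through (0.5000, 0.1276) and (0.6000, f(r_1)) crosses zero at r_2 = 0.5631.
So (0.5000, 0.1276), (0.6000, f(r_1)), (0.5631, 0) are collinear:
f(r_1) = 0.1276 · (0.6000 − 0.5631) / (0.5000 − 0.5631) = 0.1276 · (0.036900)/(-0.063100) = -0.074619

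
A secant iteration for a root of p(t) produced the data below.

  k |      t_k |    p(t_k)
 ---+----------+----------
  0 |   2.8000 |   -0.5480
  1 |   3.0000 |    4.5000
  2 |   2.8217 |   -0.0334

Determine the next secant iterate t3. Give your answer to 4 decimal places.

2.8230

t3 = 2.8217 − (-0.0334)·(2.8217 − 3.0000) / (-0.0334 − 4.5000)
   = 2.8217 − (0.005955)/(-4.533400) = 2.823014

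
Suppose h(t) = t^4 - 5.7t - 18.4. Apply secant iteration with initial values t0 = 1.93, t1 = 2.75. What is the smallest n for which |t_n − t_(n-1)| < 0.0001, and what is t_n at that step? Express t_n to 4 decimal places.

n = 6, t_n = 2.3775

h(1.93) = -15.526120, h(2.75) = 23.116406
t2 = 2.750000 − 23.116406·(0.820000)/(38.642526) = 2.259467;  |Δ| = 0.490533
h(2.259467) = -5.216005
t3 = 2.259467 − (-5.216005)·(-0.490533)/(-28.332411) = 2.349774;  |Δ| = 0.090307
h(2.349774) = -1.307442
t4 = 2.349774 − (-1.307442)·(0.090307)/(3.908563) = 2.379982;  |Δ| = 0.030208
h(2.379982) = 0.118574
t5 = 2.379982 − 0.118574·(0.030208)/(1.426016) = 2.377470;  |Δ| = 0.002512
h(2.377470) = -0.002343
t6 = 2.377470 − (-0.002343)·(-0.002512)/(-0.120917) = 2.377519;  |Δ| = 0.000049
|t6 − t5| = 0.000049 < 0.0001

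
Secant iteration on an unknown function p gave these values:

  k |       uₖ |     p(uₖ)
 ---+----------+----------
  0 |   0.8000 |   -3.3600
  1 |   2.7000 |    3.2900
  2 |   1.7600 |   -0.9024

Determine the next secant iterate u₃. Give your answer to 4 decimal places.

1.9623

u₃ = 1.7600 − (-0.9024)·(1.7600 − 2.7000) / (-0.9024 − 3.2900)
   = 1.7600 − (0.848256)/(-4.192400) = 1.962332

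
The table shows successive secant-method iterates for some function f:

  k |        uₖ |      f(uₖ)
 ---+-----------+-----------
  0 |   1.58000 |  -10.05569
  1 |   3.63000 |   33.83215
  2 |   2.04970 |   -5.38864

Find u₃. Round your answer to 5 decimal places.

u₃ = 2.04970 − (-5.38864)·(2.04970 − 3.63000) / (-5.38864 − 33.83215)
   = 2.04970 − (8.5156678)/(-39.2207900) = 2.2668213

2.26682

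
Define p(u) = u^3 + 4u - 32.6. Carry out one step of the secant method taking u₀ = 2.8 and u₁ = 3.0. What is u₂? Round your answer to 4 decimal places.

p(2.8) = 0.552000, p(3.0) = 6.400000
u₂ = 3.000000 − 6.400000·(3.000000 − 2.800000) / (6.400000 − 0.552000) = 3.000000 − (1.280000)/(5.848000) = 2.781122

2.7811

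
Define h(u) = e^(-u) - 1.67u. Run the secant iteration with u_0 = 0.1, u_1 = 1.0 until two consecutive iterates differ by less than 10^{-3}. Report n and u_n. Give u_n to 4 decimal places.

n = 5, u_n = 0.4010

h(0.1) = 0.737837, h(1.0) = -1.302121
u_2 = 1.000000 − (-1.302121)·(0.900000)/(-2.039958) = 0.425523;  |Δ| = 0.574477
h(0.425523) = -0.057196
u_3 = 0.425523 − (-0.057196)·(-0.574477)/(1.244925) = 0.399130;  |Δ| = 0.026393
h(0.399130) = 0.004357
u_4 = 0.399130 − 0.004357·(-0.026393)/(0.061553) = 0.400998;  |Δ| = 0.001868
h(0.400998) = -0.000015
u_5 = 0.400998 − (-0.000015)·(0.001868)/(-0.004372) = 0.400991;  |Δ| = 0.000007
|u_5 − u_4| = 0.000007 < 10^{-3}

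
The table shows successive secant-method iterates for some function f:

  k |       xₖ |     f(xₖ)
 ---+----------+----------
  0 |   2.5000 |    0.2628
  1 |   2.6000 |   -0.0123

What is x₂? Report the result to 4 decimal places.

x₂ = 2.6000 − (-0.0123)·(2.6000 − 2.5000) / (-0.0123 − 0.2628)
   = 2.6000 − (-0.001230)/(-0.275100) = 2.595529

2.5955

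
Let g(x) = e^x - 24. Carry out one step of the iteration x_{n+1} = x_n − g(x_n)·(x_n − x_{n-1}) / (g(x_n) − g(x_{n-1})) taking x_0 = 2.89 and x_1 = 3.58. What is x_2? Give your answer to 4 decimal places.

3.1218

g(2.89) = -6.006690, g(3.58) = 11.873541
x_2 = 3.580000 − 11.873541·(3.580000 − 2.890000) / (11.873541 − (-6.006690)) = 3.580000 − (8.192743)/(17.880231) = 3.121799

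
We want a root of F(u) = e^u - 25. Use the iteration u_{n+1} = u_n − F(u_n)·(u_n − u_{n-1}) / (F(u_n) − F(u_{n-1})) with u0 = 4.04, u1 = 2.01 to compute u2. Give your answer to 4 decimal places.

F(4.04) = 31.826343, F(2.01) = -17.536683
u2 = 2.010000 − (-17.536683)·(2.010000 − 4.040000) / (-17.536683 − 31.826343) = 2.010000 − (35.599466)/(-49.363025) = 2.731177

2.7312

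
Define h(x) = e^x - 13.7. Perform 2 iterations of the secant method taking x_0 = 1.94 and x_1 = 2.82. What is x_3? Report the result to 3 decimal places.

2.610

h(1.94) = -6.74125, h(2.82) = 3.07685
x_2 = 2.82000 − 3.07685·(2.82000 − 1.94000) / (3.07685 − (-6.74125)) = 2.82000 − (2.70763)/(9.81810) = 2.54422
h(2.54422) = -0.96670
x_3 = 2.54422 − (-0.96670)·(2.54422 − 2.82000) / (-0.96670 − 3.07685) = 2.54422 − (0.26660)/(-4.04355) = 2.61015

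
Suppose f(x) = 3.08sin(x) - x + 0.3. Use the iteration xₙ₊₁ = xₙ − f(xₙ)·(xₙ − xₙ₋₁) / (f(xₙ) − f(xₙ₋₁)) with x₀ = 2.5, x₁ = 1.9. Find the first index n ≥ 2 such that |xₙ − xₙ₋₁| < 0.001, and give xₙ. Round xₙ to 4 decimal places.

f(2.5) = -0.356706, f(1.9) = 1.314604
x₂ = 1.900000 − 1.314604·(-0.600000)/(1.671310) = 2.371943;  |Δ| = 0.471943
f(2.371943) = 0.071380
x₃ = 2.371943 − 0.071380·(0.471943)/(-1.243225) = 2.399039;  |Δ| = 0.027097
f(2.399039) = -0.016432
x₄ = 2.399039 − (-0.016432)·(0.027097)/(-0.087811) = 2.393969;  |Δ| = 0.005070
f(2.393969) = 0.000118
x₅ = 2.393969 − 0.000118·(-0.005070)/(0.016549) = 2.394005;  |Δ| = 0.000036
|x₅ − x₄| = 0.000036 < 0.001

n = 5, xₙ = 2.3940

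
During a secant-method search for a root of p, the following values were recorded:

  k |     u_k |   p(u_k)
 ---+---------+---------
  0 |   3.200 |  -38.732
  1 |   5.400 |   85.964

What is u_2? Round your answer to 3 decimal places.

3.883

u_2 = 5.400 − 85.964·(5.400 − 3.200) / (85.964 − (-38.732))
   = 5.400 − (189.12080)/(124.69600) = 3.88335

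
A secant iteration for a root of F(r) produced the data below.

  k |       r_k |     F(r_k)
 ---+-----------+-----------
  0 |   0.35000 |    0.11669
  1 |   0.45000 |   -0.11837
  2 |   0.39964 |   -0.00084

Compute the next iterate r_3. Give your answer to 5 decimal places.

r_3 = 0.39964 − (-0.00084)·(0.39964 − 0.45000) / (-0.00084 − (-0.11837))
   = 0.39964 − (0.0000423)/(0.1175300) = 0.3992801

0.39928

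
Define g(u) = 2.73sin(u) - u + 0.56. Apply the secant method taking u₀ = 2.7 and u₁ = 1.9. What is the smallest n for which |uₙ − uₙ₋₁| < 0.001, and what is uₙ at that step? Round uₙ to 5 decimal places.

g(2.7) = -0.9732529, g(1.9) = 1.2433992
u₂ = 1.9000000 − 1.2433992·(-0.8000000)/(2.2166522) = 2.3487485;  |Δ| = 0.4487485
g(2.3487485) = 0.1559730
u₃ = 2.3487485 − 0.1559730·(0.4487485)/(-1.0874262) = 2.4131140;  |Δ| = 0.0643654
g(2.4131140) = -0.0356568
u₄ = 2.4131140 − (-0.0356568)·(0.0643654)/(-0.1916299) = 2.4011374;  |Δ| = 0.0119766
g(2.4011374) = 0.0005862
u₅ = 2.4011374 − 0.0005862·(-0.0119766)/(0.0362430) = 2.4013311;  |Δ| = 0.0001937
|u₅ − u₄| = 0.0001937 < 0.001

n = 5, uₙ = 2.40133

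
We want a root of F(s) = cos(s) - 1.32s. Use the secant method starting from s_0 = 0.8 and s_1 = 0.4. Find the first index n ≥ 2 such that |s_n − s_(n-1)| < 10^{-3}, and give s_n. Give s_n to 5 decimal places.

F(0.8) = -0.3592933, F(0.4) = 0.3930610
s_2 = 0.4000000 − 0.3930610·(-0.4000000)/(0.7523543) = 0.6089765;  |Δ| = 0.2089765
F(0.6089765) = 0.0163849
s_3 = 0.6089765 − 0.0163849·(0.2089765)/(-0.3766761) = 0.6180667;  |Δ| = 0.0090902
F(0.6180667) = -0.0008478
s_4 = 0.6180667 − (-0.0008478)·(0.0090902)/(-0.0172327) = 0.6176195;  |Δ| = 0.0004472
|s_4 − s_3| = 0.0004472 < 10^{-3}

n = 4, s_n = 0.61762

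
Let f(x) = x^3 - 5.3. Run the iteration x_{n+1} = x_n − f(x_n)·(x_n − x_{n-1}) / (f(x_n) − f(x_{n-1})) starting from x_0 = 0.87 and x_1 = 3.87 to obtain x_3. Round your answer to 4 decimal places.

f(0.87) = -4.641497, f(3.87) = 52.660603
x_2 = 3.870000 − 52.660603·(3.870000 − 0.870000) / (52.660603 − (-4.641497)) = 3.870000 − (157.981809)/(57.302100) = 1.113001
f(1.113001) = -3.921245
x_3 = 1.113001 − (-3.921245)·(1.113001 − 3.870000) / (-3.921245 − 52.660603) = 1.113001 − (10.810867)/(-56.581848) = 1.304067

1.3041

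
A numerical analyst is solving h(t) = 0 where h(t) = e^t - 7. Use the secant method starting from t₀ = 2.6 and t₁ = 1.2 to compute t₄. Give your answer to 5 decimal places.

1.93320

h(2.6) = 6.4637380, h(1.2) = -3.6798831
t₂ = 1.2000000 − (-3.6798831)·(1.2000000 − 2.6000000) / (-3.6798831 − 6.4637380) = 1.2000000 − (5.1518363)/(-10.1436211) = 1.7078893
h(1.7078893) = -1.4826964
t₃ = 1.7078893 − (-1.4826964)·(1.7078893 − 1.2000000) / (-1.4826964 − (-3.6798831)) = 1.7078893 − (-0.7530456)/(2.1971867) = 2.0506210
h(2.0506210) = 0.7727264
t₄ = 2.0506210 − 0.7727264·(2.0506210 − 1.7078893) / (0.7727264 − (-1.4826964)) = 2.0506210 − (0.2648378)/(2.2554227) = 1.9331983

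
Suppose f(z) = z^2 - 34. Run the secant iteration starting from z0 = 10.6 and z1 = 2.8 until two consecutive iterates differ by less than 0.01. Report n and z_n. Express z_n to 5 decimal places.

n = 6, z_n = 5.83096

f(10.6) = 78.3600000, f(2.8) = -26.1600000
z2 = 2.8000000 − (-26.1600000)·(-7.8000000)/(-104.5200000) = 4.7522388;  |Δ| = 1.9522388
f(4.7522388) = -11.4162263
z3 = 4.7522388 − (-11.4162263)·(1.9522388)/(14.7437737) = 6.2638735;  |Δ| = 1.5116347
f(6.2638735) = 5.2361114
z4 = 6.2638735 − 5.2361114·(1.5116347)/(16.6523378) = 5.7885596;  |Δ| = 0.4753139
f(5.7885596) = -0.4925777
z5 = 5.7885596 − (-0.4925777)·(-0.4753139)/(-5.7286891) = 5.8294292;  |Δ| = 0.0408696
f(5.8294292) = -0.0177556
z6 = 5.8294292 − (-0.0177556)·(0.0408696)/(0.4748221) = 5.8309575;  |Δ| = 0.0015283
|z6 − z5| = 0.0015283 < 0.01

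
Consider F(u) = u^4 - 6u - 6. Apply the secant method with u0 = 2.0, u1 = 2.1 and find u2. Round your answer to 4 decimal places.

F(2.0) = -2.000000, F(2.1) = 0.848100
u2 = 2.100000 − 0.848100·(2.100000 − 2.000000) / (0.848100 − (-2.000000)) = 2.100000 − (0.084810)/(2.848100) = 2.070222

2.0702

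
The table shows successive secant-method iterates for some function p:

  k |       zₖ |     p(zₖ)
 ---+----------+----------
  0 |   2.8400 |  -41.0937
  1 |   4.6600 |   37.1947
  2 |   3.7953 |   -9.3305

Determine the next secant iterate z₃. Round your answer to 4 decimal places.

z₃ = 3.7953 − (-9.3305)·(3.7953 − 4.6600) / (-9.3305 − 37.1947)
   = 3.7953 − (8.068083)/(-46.525200) = 3.968713

3.9687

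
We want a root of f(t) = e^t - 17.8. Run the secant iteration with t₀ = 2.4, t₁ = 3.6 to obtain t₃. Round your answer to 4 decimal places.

f(2.4) = -6.776824, f(3.6) = 18.798234
t₂ = 3.600000 − 18.798234·(3.600000 − 2.400000) / (18.798234 − (-6.776824)) = 3.600000 − (22.557881)/(25.575058) = 2.717973
f(2.717973) = -2.650411
t₃ = 2.717973 − (-2.650411)·(2.717973 − 3.600000) / (-2.650411 − 18.798234) = 2.717973 − (2.337733)/(-21.448645) = 2.826966

2.8270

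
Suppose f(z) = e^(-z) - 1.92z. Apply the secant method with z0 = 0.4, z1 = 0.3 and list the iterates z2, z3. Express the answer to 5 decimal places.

f(0.4) = -0.0976800, f(0.3) = 0.1648182
z2 = 0.3000000 − 0.1648182·(0.3000000 − 0.4000000) / (0.1648182 − (-0.0976800)) = 0.3000000 − (-0.0164818)/(0.2624982) = 0.3627883
f(0.3627883) = -0.0008199
z3 = 0.3627883 − (-0.0008199)·(0.3627883 − 0.3000000) / (-0.0008199 − 0.1648182) = 0.3627883 − (-0.0000515)/(-0.1656381) = 0.3624775

0.36279, 0.36248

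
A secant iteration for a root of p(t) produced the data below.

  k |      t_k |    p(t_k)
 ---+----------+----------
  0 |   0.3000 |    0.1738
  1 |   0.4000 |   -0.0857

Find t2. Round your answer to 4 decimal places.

0.3670

t2 = 0.4000 − (-0.0857)·(0.4000 − 0.3000) / (-0.0857 − 0.1738)
   = 0.4000 − (-0.008570)/(-0.259500) = 0.366975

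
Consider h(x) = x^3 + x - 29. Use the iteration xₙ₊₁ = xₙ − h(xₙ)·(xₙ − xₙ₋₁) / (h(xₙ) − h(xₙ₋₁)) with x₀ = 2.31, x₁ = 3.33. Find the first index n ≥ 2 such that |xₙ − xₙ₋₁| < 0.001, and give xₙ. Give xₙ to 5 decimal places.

h(2.31) = -14.3636090, h(3.33) = 11.2560370
x₂ = 3.3300000 − 11.2560370·(1.0200000)/(25.6196460) = 2.8818612;  |Δ| = 0.4481388
h(2.8818612) = -2.1839246
x₃ = 2.8818612 − (-2.1839246)·(-0.4481388)/(-13.4399616) = 2.9546814;  |Δ| = 0.0728203
h(2.9546814) = -0.2505289
x₄ = 2.9546814 − (-0.2505289)·(0.0728203)/(1.9333957) = 2.9641175;  |Δ| = 0.0094360
h(2.9641175) = 0.0068308
x₅ = 2.9641175 − 0.0068308·(0.0094360)/(0.2573597) = 2.9638670;  |Δ| = 0.0002505
|x₅ − x₄| = 0.0002505 < 0.001

n = 5, xₙ = 2.96387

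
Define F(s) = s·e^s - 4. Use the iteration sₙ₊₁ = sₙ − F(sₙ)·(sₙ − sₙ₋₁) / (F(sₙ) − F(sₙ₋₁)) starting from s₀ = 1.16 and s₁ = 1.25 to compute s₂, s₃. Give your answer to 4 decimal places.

F(1.16) = -0.299677, F(1.25) = 0.362929
s₂ = 1.250000 − 0.362929·(1.250000 − 1.160000) / (0.362929 − (-0.299677)) = 1.250000 − (0.032664)/(0.662606) = 1.200704
F(1.200704) = -0.010712
s₃ = 1.200704 − (-0.010712)·(1.200704 − 1.250000) / (-0.010712 − 0.362929) = 1.200704 − (0.000528)/(-0.373641) = 1.202118

1.2007, 1.2021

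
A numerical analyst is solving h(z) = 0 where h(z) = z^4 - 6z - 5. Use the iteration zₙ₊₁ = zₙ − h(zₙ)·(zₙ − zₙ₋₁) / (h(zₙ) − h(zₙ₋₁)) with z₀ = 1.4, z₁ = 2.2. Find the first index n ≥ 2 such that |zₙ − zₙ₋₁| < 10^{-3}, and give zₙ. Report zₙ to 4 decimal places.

h(1.4) = -9.558400, h(2.2) = 5.225600
z₂ = 2.200000 − 5.225600·(0.800000)/(14.784000) = 1.917229;  |Δ| = 0.282771
h(1.917229) = -2.992101
z₃ = 1.917229 − (-2.992101)·(-0.282771)/(-8.217701) = 2.020187;  |Δ| = 0.102958
h(2.020187) = -0.465280
z₄ = 2.020187 − (-0.465280)·(0.102958)/(2.526821) = 2.039146;  |Δ| = 0.018958
h(2.039146) = 0.055049
z₅ = 2.039146 − 0.055049·(0.018958)/(0.520329) = 2.037140;  |Δ| = 0.002006
h(2.037140) = -0.000843
z₆ = 2.037140 − (-0.000843)·(-0.002006)/(-0.055892) = 2.037170;  |Δ| = 0.000030
|z₆ − z₅| = 0.000030 < 10^{-3}

n = 6, zₙ = 2.0372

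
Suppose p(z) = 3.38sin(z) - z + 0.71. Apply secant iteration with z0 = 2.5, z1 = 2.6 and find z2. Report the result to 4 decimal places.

2.5612

p(2.5) = 0.232836, p(2.6) = -0.147605
z2 = 2.600000 − (-0.147605)·(2.600000 − 2.500000) / (-0.147605 − 0.232836) = 2.600000 − (-0.014761)/(-0.380441) = 2.561202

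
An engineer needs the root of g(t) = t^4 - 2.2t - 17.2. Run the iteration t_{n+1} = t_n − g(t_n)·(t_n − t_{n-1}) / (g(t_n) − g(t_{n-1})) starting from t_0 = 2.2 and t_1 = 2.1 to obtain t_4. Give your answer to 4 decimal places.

2.1648

g(2.2) = 1.385600, g(2.1) = -2.371900
t_2 = 2.100000 − (-2.371900)·(2.100000 − 2.200000) / (-2.371900 − 1.385600) = 2.100000 − (0.237190)/(-3.757500) = 2.163124
g(2.163124) = -0.064829
t_3 = 2.163124 − (-0.064829)·(2.163124 − 2.100000) / (-0.064829 − (-2.371900)) = 2.163124 − (-0.004092)/(2.307071) = 2.164898
g(2.164898) = 0.003171
t_4 = 2.164898 − 0.003171·(2.164898 − 2.163124) / (0.003171 − (-0.064829)) = 2.164898 − (0.000006)/(0.068000) = 2.164816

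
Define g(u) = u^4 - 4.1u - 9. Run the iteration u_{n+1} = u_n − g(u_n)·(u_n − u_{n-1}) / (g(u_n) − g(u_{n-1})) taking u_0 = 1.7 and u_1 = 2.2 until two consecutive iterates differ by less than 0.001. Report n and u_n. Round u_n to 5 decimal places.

g(1.7) = -7.6179000, g(2.2) = 5.4056000
u_2 = 2.2000000 − 5.4056000·(0.5000000)/(13.0235000) = 1.9924675;  |Δ| = 0.2075325
g(1.9924675) = -1.4087995
u_3 = 1.9924675 − (-1.4087995)·(-0.2075325)/(-6.8143995) = 2.0353725;  |Δ| = 0.0429050
g(2.0353725) = -0.1827239
u_4 = 2.0353725 − (-0.1827239)·(0.0429050)/(1.2260755) = 2.0417666;  |Δ| = 0.0063942
g(2.0417666) = 0.0077423
u_5 = 2.0417666 − 0.0077423·(0.0063942)/(0.1904662) = 2.0415067;  |Δ| = 0.0002599
|u_5 − u_4| = 0.0002599 < 0.001

n = 5, u_n = 2.04151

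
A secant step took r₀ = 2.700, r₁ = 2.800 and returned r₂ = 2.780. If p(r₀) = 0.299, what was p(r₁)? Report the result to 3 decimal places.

The secant line through (2.700, 0.299) and (2.800, p(r₁)) crosses zero at r₂ = 2.780.
So (2.700, 0.299), (2.800, p(r₁)), (2.780, 0) are collinear:
p(r₁) = 0.299 · (2.800 − 2.780) / (2.700 − 2.780) = 0.299 · (0.02000)/(-0.08000) = -0.07475

-0.075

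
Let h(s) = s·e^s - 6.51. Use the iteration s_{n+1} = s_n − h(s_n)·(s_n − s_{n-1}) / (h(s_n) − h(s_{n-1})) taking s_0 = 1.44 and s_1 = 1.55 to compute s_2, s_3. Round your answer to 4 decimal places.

1.4788, 1.4807

h(1.44) = -0.432198, h(1.55) = 0.792779
s_2 = 1.550000 − 0.792779·(1.550000 − 1.440000) / (0.792779 − (-0.432198)) = 1.550000 − (0.087206)/(1.224977) = 1.478810
h(1.478810) = -0.021390
s_3 = 1.478810 − (-0.021390)·(1.478810 − 1.550000) / (-0.021390 − 0.792779) = 1.478810 − (0.001523)/(-0.814169) = 1.480681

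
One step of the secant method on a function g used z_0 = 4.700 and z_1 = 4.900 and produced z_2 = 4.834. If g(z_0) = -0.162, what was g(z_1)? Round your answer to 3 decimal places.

0.080

The secant line through (4.700, -0.162) and (4.900, g(z_1)) crosses zero at z_2 = 4.834.
So (4.700, -0.162), (4.900, g(z_1)), (4.834, 0) are collinear:
g(z_1) = -0.162 · (4.900 − 4.834) / (4.700 − 4.834) = -0.162 · (0.06600)/(-0.13400) = 0.07979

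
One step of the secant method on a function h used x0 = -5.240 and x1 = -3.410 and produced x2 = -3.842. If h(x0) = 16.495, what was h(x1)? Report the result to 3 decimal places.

-5.097

The secant line through (-5.240, 16.495) and (-3.410, h(x1)) crosses zero at x2 = -3.842.
So (-5.240, 16.495), (-3.410, h(x1)), (-3.842, 0) are collinear:
h(x1) = 16.495 · (-3.410 − (-3.842)) / (-5.240 − (-3.842)) = 16.495 · (0.43200)/(-1.39800) = -5.09717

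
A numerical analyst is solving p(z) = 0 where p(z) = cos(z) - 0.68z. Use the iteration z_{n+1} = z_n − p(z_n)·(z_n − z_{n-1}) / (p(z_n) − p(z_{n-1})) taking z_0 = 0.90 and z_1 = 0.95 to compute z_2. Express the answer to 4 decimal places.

p(0.90) = 0.009610, p(0.95) = -0.064317
z_2 = 0.950000 − (-0.064317)·(0.950000 − 0.900000) / (-0.064317 − 0.009610) = 0.950000 − (-0.003216)/(-0.073927) = 0.906500

0.9065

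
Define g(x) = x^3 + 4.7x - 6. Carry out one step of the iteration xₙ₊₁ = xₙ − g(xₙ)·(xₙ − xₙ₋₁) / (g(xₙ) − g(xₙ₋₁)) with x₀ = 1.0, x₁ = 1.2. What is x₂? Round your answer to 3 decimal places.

g(1.0) = -0.30000, g(1.2) = 1.36800
x₂ = 1.20000 − 1.36800·(1.20000 − 1.00000) / (1.36800 − (-0.30000)) = 1.20000 − (0.27360)/(1.66800) = 1.03597

1.036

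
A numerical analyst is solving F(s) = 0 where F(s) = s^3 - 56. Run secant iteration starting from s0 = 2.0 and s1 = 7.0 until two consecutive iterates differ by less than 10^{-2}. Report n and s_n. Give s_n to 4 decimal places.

F(2.0) = -48.000000, F(7.0) = 287.000000
s2 = 7.000000 − 287.000000·(5.000000)/(335.000000) = 2.716418;  |Δ| = 4.283582
F(2.716418) = -35.955753
s3 = 2.716418 − (-35.955753)·(-4.283582)/(-322.955753) = 3.193324;  |Δ| = 0.476906
F(3.193324) = -23.436673
s4 = 3.193324 − (-23.436673)·(0.476906)/(12.519079) = 4.086127;  |Δ| = 0.892804
F(4.086127) = 12.223765
s5 = 4.086127 − 12.223765·(0.892804)/(35.660439) = 3.780090;  |Δ| = 0.306037
F(3.780090) = -1.985989
s6 = 3.780090 − (-1.985989)·(-0.306037)/(-14.209754) = 3.822863;  |Δ| = 0.042772
F(3.822863) = -0.131625
s7 = 3.822863 − (-0.131625)·(0.042772)/(1.854364) = 3.825899;  |Δ| = 0.003036
|s7 − s6| = 0.003036 < 10^{-2}

n = 7, s_n = 3.8259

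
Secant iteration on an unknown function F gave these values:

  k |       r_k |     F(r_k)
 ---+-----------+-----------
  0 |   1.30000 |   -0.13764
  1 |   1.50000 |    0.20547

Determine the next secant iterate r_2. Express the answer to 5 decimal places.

r_2 = 1.50000 − 0.20547·(1.50000 − 1.30000) / (0.20547 − (-0.13764))
   = 1.50000 − (0.0410940)/(0.3431100) = 1.3802308

1.38023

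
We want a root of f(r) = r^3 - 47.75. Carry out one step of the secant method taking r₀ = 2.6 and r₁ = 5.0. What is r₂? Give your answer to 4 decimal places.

3.2741

f(2.6) = -30.174000, f(5.0) = 77.250000
r₂ = 5.000000 − 77.250000·(5.000000 − 2.600000) / (77.250000 − (-30.174000)) = 5.000000 − (185.400000)/(107.424000) = 3.274129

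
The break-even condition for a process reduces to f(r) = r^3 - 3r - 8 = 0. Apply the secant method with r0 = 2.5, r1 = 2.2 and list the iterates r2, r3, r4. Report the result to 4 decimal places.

f(2.5) = 0.125000, f(2.2) = -3.952000
r2 = 2.200000 − (-3.952000)·(2.200000 − 2.500000) / (-3.952000 − 0.125000) = 2.200000 − (1.185600)/(-4.077000) = 2.490802
f(2.490802) = -0.019234
r3 = 2.490802 − (-0.019234)·(2.490802 − 2.200000) / (-0.019234 − (-3.952000)) = 2.490802 − (-0.005593)/(3.932766) = 2.492224
f(2.492224) = 0.002985
r4 = 2.492224 − 0.002985·(2.492224 − 2.490802) / (0.002985 − (-0.019234)) = 2.492224 − (0.000004)/(0.022219) = 2.492033

2.4908, 2.4922, 2.4920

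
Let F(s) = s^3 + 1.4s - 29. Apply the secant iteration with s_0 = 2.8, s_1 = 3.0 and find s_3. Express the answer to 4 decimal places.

F(2.8) = -3.128000, F(3.0) = 2.200000
s_2 = 3.000000 − 2.200000·(3.000000 − 2.800000) / (2.200000 − (-3.128000)) = 3.000000 − (0.440000)/(5.328000) = 2.917417
F(2.917417) = -0.084530
s_3 = 2.917417 − (-0.084530)·(2.917417 − 3.000000) / (-0.084530 − 2.200000) = 2.917417 − (0.006981)/(-2.284530) = 2.920473

2.9205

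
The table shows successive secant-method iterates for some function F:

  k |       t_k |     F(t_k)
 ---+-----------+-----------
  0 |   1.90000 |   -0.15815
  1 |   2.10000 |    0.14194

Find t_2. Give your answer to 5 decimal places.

2.00540

t_2 = 2.10000 − 0.14194·(2.10000 − 1.90000) / (0.14194 − (-0.15815))
   = 2.10000 − (0.0283880)/(0.3000900) = 2.0054017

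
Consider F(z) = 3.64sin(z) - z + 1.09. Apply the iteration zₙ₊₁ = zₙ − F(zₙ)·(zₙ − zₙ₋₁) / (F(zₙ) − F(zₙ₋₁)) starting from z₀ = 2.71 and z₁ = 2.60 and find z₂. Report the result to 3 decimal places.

2.687

F(2.71) = -0.09732, F(2.60) = 0.36642
z₂ = 2.60000 − 0.36642·(2.60000 − 2.71000) / (0.36642 − (-0.09732)) = 2.60000 − (-0.04031)/(0.46375) = 2.68692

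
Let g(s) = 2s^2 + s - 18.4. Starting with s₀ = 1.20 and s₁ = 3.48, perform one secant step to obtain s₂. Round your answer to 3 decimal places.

g(1.20) = -14.32000, g(3.48) = 9.30080
s₂ = 3.48000 − 9.30080·(3.48000 − 1.20000) / (9.30080 − (-14.32000)) = 3.48000 − (21.20582)/(23.62080) = 2.58224

2.582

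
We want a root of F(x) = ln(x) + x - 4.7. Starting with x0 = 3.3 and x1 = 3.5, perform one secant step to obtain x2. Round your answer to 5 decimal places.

F(3.3) = -0.2060775, F(3.5) = 0.0527630
x2 = 3.5000000 − 0.0527630·(3.5000000 − 3.3000000) / (0.0527630 − (-0.2060775)) = 3.5000000 − (0.0105526)/(0.2588405) = 3.4592313

3.45923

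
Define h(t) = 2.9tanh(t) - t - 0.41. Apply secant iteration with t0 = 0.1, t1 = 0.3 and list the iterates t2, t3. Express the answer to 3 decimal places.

h(0.1) = -0.22096, h(0.3) = 0.13481
t2 = 0.30000 − 0.13481·(0.30000 − 0.10000) / (0.13481 − (-0.22096)) = 0.30000 − (0.02696)/(0.35577) = 0.22422
h(0.22422) = 0.00533
t3 = 0.22422 − 0.00533·(0.22422 − 0.30000) / (0.00533 − 0.13481) = 0.22422 − (-0.00040)/(-0.12948) = 0.22110

0.224, 0.221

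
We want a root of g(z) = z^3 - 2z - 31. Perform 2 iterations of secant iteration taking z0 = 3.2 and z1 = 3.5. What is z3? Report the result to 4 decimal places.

g(3.2) = -4.632000, g(3.5) = 4.875000
z2 = 3.500000 − 4.875000·(3.500000 − 3.200000) / (4.875000 − (-4.632000)) = 3.500000 − (1.462500)/(9.507000) = 3.346166
g(3.346166) = -0.225891
z3 = 3.346166 − (-0.225891)·(3.346166 − 3.500000) / (-0.225891 − 4.875000) = 3.346166 − (0.034750)/(-5.100891) = 3.352978

3.3530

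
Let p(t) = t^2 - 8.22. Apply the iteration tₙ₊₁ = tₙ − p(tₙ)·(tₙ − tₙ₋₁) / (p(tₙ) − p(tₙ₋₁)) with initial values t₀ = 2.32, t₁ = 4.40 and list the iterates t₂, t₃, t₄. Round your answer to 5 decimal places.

2.74226, 2.84027, 2.86765

p(2.32) = -2.8376000, p(4.40) = 11.1400000
t₂ = 4.4000000 − 11.1400000·(4.4000000 − 2.3200000) / (11.1400000 − (-2.8376000)) = 4.4000000 − (23.1712000)/(13.9776000) = 2.7422619
p(2.7422619) = -0.6999996
t₃ = 2.7422619 − (-0.6999996)·(2.7422619 − 4.4000000) / (-0.6999996 − 11.1400000) = 2.7422619 − (1.1604161)/(-11.8399996) = 2.8402700
p(2.8402700) = -0.1528662
t₄ = 2.8402700 − (-0.1528662)·(2.8402700 − 2.7422619) / (-0.1528662 − (-0.6999996)) = 2.8402700 − (-0.0149821)/(0.5471334) = 2.8676530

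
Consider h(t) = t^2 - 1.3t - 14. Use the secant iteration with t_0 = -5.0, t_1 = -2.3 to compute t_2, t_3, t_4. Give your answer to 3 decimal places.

-2.965, -3.171, -3.147

h(-5.0) = 17.50000, h(-2.3) = -5.72000
t_2 = -2.30000 − (-5.72000)·(-2.30000 − (-5.00000)) / (-5.72000 − 17.50000) = -2.30000 − (-15.44400)/(-23.22000) = -2.96512
h(-2.96512) = -1.35343
t_3 = -2.96512 − (-1.35343)·(-2.96512 − (-2.30000)) / (-1.35343 − (-5.72000)) = -2.96512 − (0.90019)/(4.36657) = -3.17127
h(-3.17127) = 0.17962
t_4 = -3.17127 − 0.17962·(-3.17127 − (-2.96512)) / (0.17962 − (-1.35343)) = -3.17127 − (-0.03703)/(1.53305) = -3.14712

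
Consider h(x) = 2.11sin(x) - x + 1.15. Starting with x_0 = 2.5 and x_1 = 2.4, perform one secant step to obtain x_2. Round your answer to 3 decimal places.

h(2.5) = -0.08722, h(2.4) = 0.17523
x_2 = 2.40000 − 0.17523·(2.40000 − 2.50000) / (0.17523 − (-0.08722)) = 2.40000 − (-0.01752)/(0.26245) = 2.46677

2.467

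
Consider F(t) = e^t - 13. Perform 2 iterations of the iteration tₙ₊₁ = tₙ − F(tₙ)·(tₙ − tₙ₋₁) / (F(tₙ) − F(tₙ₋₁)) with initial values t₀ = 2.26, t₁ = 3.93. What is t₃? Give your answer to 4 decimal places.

F(2.26) = -3.416911, F(3.93) = 37.906978
t₂ = 3.930000 − 37.906978·(3.930000 − 2.260000) / (37.906978 − (-3.416911)) = 3.930000 − (63.304653)/(41.323889) = 2.398086
F(2.398086) = -1.997904
t₃ = 2.398086 − (-1.997904)·(2.398086 − 3.930000) / (-1.997904 − 37.906978) = 2.398086 − (3.060618)/(-39.904882) = 2.474784

2.4748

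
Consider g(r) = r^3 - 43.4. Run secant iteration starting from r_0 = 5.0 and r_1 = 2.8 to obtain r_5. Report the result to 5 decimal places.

3.51414

g(5.0) = 81.6000000, g(2.8) = -21.4480000
r_2 = 2.8000000 − (-21.4480000)·(2.8000000 − 5.0000000) / (-21.4480000 − 81.6000000) = 2.8000000 − (47.1856000)/(-103.0480000) = 3.2578992
g(3.2578992) = -8.8209592
r_3 = 3.2578992 − (-8.8209592)·(3.2578992 − 2.8000000) / (-8.8209592 − (-21.4480000)) = 3.2578992 − (-4.0391105)/(12.6270408) = 3.5777771
g(3.5777771) = 2.3972950
r_4 = 3.5777771 − 2.3972950·(3.5777771 − 3.2578992) / (2.3972950 − (-8.8209592)) = 3.5777771 − (0.7668415)/(11.2182542) = 3.5094205
g(3.5094205) = -0.1778646
r_5 = 3.5094205 − (-0.1778646)·(3.5094205 − 3.5777771) / (-0.1778646 − 2.3972950) = 3.5094205 − (0.0121582)/(-2.5751596) = 3.5141418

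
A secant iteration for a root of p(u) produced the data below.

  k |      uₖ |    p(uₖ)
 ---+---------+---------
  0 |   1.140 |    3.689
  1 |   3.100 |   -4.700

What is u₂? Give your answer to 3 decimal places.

u₂ = 3.100 − (-4.700)·(3.100 − 1.140) / (-4.700 − 3.689)
   = 3.100 − (-9.21200)/(-8.38900) = 2.00190

2.002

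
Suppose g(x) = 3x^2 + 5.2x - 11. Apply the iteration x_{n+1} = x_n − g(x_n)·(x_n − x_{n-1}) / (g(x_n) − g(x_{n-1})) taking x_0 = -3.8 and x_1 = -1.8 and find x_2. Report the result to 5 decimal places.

g(-3.8) = 12.5600000, g(-1.8) = -10.6400000
x_2 = -1.8000000 − (-10.6400000)·(-1.8000000 − (-3.8000000)) / (-10.6400000 − 12.5600000) = -1.8000000 − (-21.2800000)/(-23.2000000) = -2.7172414

-2.71724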